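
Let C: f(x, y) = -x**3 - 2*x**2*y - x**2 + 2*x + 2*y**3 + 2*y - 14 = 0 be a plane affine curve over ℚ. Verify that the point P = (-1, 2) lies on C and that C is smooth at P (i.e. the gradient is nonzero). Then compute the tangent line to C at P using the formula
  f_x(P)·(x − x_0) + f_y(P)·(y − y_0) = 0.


Tangent line at P: 9*x + 24*y - 39 = 0.

Step 1: f(-1, 2) = 0, so P lies on C.
Step 2: partial derivatives
  f_x(x, y) = -3*x**2 - 4*x*y - 2*x + 2, f_y(x, y) = -2*x**2 + 6*y**2 + 2.
  f_x(P) = 9, f_y(P) = 24 (gradient nonzero, so P is smooth).
Step 3: tangent line at P: 9·(x − -1) + 24·(y − 2) = 0.
Expanding: 9*x + 24*y - 39 = 0.


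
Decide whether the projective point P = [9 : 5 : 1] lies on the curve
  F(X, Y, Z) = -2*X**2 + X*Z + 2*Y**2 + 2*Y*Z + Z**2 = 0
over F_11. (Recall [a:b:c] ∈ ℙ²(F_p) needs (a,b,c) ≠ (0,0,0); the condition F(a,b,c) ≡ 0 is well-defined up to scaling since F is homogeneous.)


F(9,5,1) ≡ 7 (mod 11); P is NOT on the curve.

Evaluate F(9, 5, 1) term-by-term (mod 11).
  -2*X**2 ↦ -2·81·1·1 = -162
  X*Z ↦ 1·9·1·1 = 9
  2*Y**2 ↦ 2·1·25·1 = 50
  2*Y*Z ↦ 2·1·5·1 = 10
  Z**2 ↦ 1·1·1·1 = 1
Sum: F(9, 5, 1) = (-162) + (9) + (50) + (10) + (1) = -92.
Reducing mod 11: -92 ≡ 7 (mod 11).
Since F(a, b, c) ≡ 7 ≠ 0 (mod 11), P does NOT lie on the curve.


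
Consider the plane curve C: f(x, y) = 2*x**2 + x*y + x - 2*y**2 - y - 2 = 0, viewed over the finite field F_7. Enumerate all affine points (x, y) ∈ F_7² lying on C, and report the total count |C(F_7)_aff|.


Affine F_7-points: {(1, 2), (1, 5), (2, 1), (2, 3), (3, 3), (3, 5), (4, 1), (4, 4)}; count = 8.

For each of the 49 pairs (x, y) ∈ F_7², evaluate f(x, y) mod 7. Record the zeros.
  x = 0: [0↦5, 1↦2, 2↦2, 3↦5, 4↦4, 5↦6, 6↦4]  zeros at y ∈ ∅
  x = 1: [0↦1, 1↦6, 2↦0, 3↦4, 4↦4, 5↦0, 6↦6]  zeros at y ∈ {2, 5}
  x = 2: [0↦1, 1↦0, 2↦2, 3↦0, 4↦1, 5↦5, 6↦5]  zeros at y ∈ {1, 3}
  x = 3: [0↦5, 1↦5, 2↦1, 3↦0, 4↦2, 5↦0, 6↦1]  zeros at y ∈ {3, 5}
  x = 4: [0↦6, 1↦0, 2↦4, 3↦4, 4↦0, 5↦6, 6↦1]  zeros at y ∈ {1, 4}
  x = 5: [0↦4, 1↦6, 2↦4, 3↦5, 4↦2, 5↦2, 6↦5]  zeros at y ∈ ∅
  x = 6: [0↦6, 1↦2, 2↦1, 3↦3, 4↦1, 5↦2, 6↦6]  zeros at y ∈ ∅
Collecting zeros: affine points = {(1, 2), (1, 5), (2, 1), (2, 3), (3, 3), (3, 5), (4, 1), (4, 4)}.
Total count |C(F_7)_aff| = 8.


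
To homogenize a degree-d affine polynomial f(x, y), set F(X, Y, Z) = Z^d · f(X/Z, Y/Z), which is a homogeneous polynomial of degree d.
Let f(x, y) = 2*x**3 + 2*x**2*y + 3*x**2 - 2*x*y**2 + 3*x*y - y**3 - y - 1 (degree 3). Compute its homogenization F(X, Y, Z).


F(X, Y, Z) = 2*X**3 + 2*X**2*Y + 3*X**2*Z - 2*X*Y**2 + 3*X*Y*Z - Y**3 - Y*Z**2 - Z**3

deg(f) = 3.
Substitute x = X/Z, y = Y/Z into f, then multiply by Z^3.
  monomial 2·x^3·y^0 ↦ 2·X^3·Y^0·Z^0.
  monomial 2·x^2·y^1 ↦ 2·X^2·Y^1·Z^0.
  monomial 3·x^2·y^0 ↦ 3·X^2·Y^0·Z^1.
  monomial -2·x^1·y^2 ↦ -2·X^1·Y^2·Z^0.
  monomial 3·x^1·y^1 ↦ 3·X^1·Y^1·Z^1.
  monomial -1·x^0·y^3 ↦ -1·X^0·Y^3·Z^0.
  monomial -1·x^0·y^1 ↦ -1·X^0·Y^1·Z^2.
  monomial -1·x^0·y^0 ↦ -1·X^0·Y^0·Z^3.
Collecting: F(X, Y, Z) = 2*X**3 + 2*X**2*Y + 3*X**2*Z - 2*X*Y**2 + 3*X*Y*Z - Y**3 - Y*Z**2 - Z**3.


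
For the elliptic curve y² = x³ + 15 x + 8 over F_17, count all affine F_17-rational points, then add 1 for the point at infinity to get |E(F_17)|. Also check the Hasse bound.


Affine points = {(0, 5), (0, 12), (4, 8), (4, 9), (5, 2), (5, 15), (6, 5), (6, 12), (10, 6), (10, 11), (11, 5), (11, 12), (14, 2), (14, 15), (15, 2), (15, 15), (16, 3), (16, 14)}; affine count = 18; |E(F_17)| = 19.

Discriminant check: Δ ∝ 4a³ + 27b² = 4·15³ + 27·8² = 4·3375 + 27·64 ≡ 13 (mod 17). Nonzero ⇒ E is nonsingular.
For each x ∈ F_17, compute rhs = x³ + 15·x + 8 mod 17, then count y ∈ F_17 with y² ≡ rhs.
  x = 0: rhs = 8, matching y values: 5, 12 (2 points).
  x = 1: rhs = 7, matching y values: none (0 points).
  x = 2: rhs = 12, matching y values: none (0 points).
  x = 3: rhs = 12, matching y values: none (0 points).
  x = 4: rhs = 13, matching y values: 8, 9 (2 points).
  x = 5: rhs = 4, matching y values: 2, 15 (2 points).
  x = 6: rhs = 8, matching y values: 5, 12 (2 points).
  x = 7: rhs = 14, matching y values: none (0 points).
  x = 8: rhs = 11, matching y values: none (0 points).
  x = 9: rhs = 5, matching y values: none (0 points).
  x = 10: rhs = 2, matching y values: 6, 11 (2 points).
  x = 11: rhs = 8, matching y values: 5, 12 (2 points).
  x = 12: rhs = 12, matching y values: none (0 points).
  x = 13: rhs = 3, matching y values: none (0 points).
  x = 14: rhs = 4, matching y values: 2, 15 (2 points).
  x = 15: rhs = 4, matching y values: 2, 15 (2 points).
  x = 16: rhs = 9, matching y values: 3, 14 (2 points).
Total affine count: 18.
Full point count |E(F_17)| = 18 + 1 = 19.
Hasse bound: |19 − (17+1)| = |1| = 1 ≤ 2√17 ≈ 8.2462 ✓.


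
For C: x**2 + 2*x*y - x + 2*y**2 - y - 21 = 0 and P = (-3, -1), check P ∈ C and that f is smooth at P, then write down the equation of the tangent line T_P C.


Tangent line at P: -9*x - 11*y - 38 = 0.

Step 1: f(-3, -1) = 0, so P lies on C.
Step 2: partial derivatives
  f_x(x, y) = 2*x + 2*y - 1, f_y(x, y) = 2*x + 4*y - 1.
  f_x(P) = -9, f_y(P) = -11 (gradient nonzero, so P is smooth).
Step 3: tangent line at P: -9·(x − -3) + -11·(y − -1) = 0.
Expanding: -9*x - 11*y - 38 = 0.


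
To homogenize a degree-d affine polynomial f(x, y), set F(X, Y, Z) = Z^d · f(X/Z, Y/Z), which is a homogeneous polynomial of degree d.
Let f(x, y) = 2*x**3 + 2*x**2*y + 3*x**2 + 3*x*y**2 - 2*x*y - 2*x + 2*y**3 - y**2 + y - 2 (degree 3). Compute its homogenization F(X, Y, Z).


F(X, Y, Z) = 2*X**3 + 2*X**2*Y + 3*X**2*Z + 3*X*Y**2 - 2*X*Y*Z - 2*X*Z**2 + 2*Y**3 - Y**2*Z + Y*Z**2 - 2*Z**3

deg(f) = 3.
Substitute x = X/Z, y = Y/Z into f, then multiply by Z^3.
  monomial 2·x^3·y^0 ↦ 2·X^3·Y^0·Z^0.
  monomial 2·x^2·y^1 ↦ 2·X^2·Y^1·Z^0.
  monomial 3·x^2·y^0 ↦ 3·X^2·Y^0·Z^1.
  monomial 3·x^1·y^2 ↦ 3·X^1·Y^2·Z^0.
  monomial -2·x^1·y^1 ↦ -2·X^1·Y^1·Z^1.
  monomial -2·x^1·y^0 ↦ -2·X^1·Y^0·Z^2.
  monomial 2·x^0·y^3 ↦ 2·X^0·Y^3·Z^0.
  monomial -1·x^0·y^2 ↦ -1·X^0·Y^2·Z^1.
  monomial 1·x^0·y^1 ↦ 1·X^0·Y^1·Z^2.
  monomial -2·x^0·y^0 ↦ -2·X^0·Y^0·Z^3.
Collecting: F(X, Y, Z) = 2*X**3 + 2*X**2*Y + 3*X**2*Z + 3*X*Y**2 - 2*X*Y*Z - 2*X*Z**2 + 2*Y**3 - Y**2*Z + Y*Z**2 - 2*Z**3.


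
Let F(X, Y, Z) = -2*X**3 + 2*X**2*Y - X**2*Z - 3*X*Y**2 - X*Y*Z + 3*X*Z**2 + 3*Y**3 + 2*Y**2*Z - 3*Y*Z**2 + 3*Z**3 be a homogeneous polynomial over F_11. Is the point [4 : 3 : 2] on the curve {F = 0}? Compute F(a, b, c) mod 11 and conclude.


F(4,3,2) ≡ 1 (mod 11); P is NOT on the curve.

Evaluate F(4, 3, 2) term-by-term (mod 11).
  -2*X**3 ↦ -2·64·1·1 = -128
  2*X**2*Y ↦ 2·16·3·1 = 96
  -X**2*Z ↦ -1·16·1·2 = -32
  -3*X*Y**2 ↦ -3·4·9·1 = -108
  -X*Y*Z ↦ -1·4·3·2 = -24
  3*X*Z**2 ↦ 3·4·1·4 = 48
  3*Y**3 ↦ 3·1·27·1 = 81
  2*Y**2*Z ↦ 2·1·9·2 = 36
  -3*Y*Z**2 ↦ -3·1·3·4 = -36
  3*Z**3 ↦ 3·1·1·8 = 24
Sum: F(4, 3, 2) = (-128) + (96) + (-32) + (-108) + (-24) + (48) + (81) + (36) + (-36) + (24) = -43.
Reducing mod 11: -43 ≡ 1 (mod 11).
Since F(a, b, c) ≡ 1 ≠ 0 (mod 11), P does NOT lie on the curve.


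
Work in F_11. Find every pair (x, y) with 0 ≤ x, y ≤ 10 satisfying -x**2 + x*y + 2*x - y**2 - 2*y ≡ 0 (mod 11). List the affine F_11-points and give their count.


Affine F_11-points: {(0, 0), (0, 9), (1, 3), (1, 7), (2, 0), (3, 6), (4, 3), (4, 10), (5, 6), (5, 8), (8, 7), (8, 10)}; count = 12.

For each of the 121 pairs (x, y) ∈ F_11², evaluate f(x, y) mod 11. Record the zeros.
  x = 0: [0↦0, 1↦8, 2↦3, 3↦7, 4↦9, 5↦9, 6↦7, 7↦3, 8↦8, 9↦0, 10↦1]  zeros at y ∈ {0, 9}
  x = 1: [0↦1, 1↦10, 2↦6, 3↦0, 4↦3, 5↦4, 6↦3, 7↦0, 8↦6, 9↦10, 10↦1]  zeros at y ∈ {3, 7}
  x = 2: [0↦0, 1↦10, 2↦7, 3↦2, 4↦6, 5↦8, 6↦8, 7↦6, 8↦2, 9↦7, 10↦10]  zeros at y ∈ {0}
  x = 3: [0↦8, 1↦8, 2↦6, 3↦2, 4↦7, 5↦10, 6↦0, 7↦10, 8↦7, 9↦2, 10↦6]  zeros at y ∈ {6}
  x = 4: [0↦3, 1↦4, 2↦3, 3↦0, 4↦6, 5↦10, 6↦1, 7↦1, 8↦10, 9↦6, 10↦0]  zeros at y ∈ {3, 10}
  x = 5: [0↦7, 1↦9, 2↦9, 3↦7, 4↦3, 5↦8, 6↦0, 7↦1, 8↦0, 9↦8, 10↦3]  zeros at y ∈ {6, 8}
  x = 6: [0↦9, 1↦1, 2↦2, 3↦1, 4↦9, 5↦4, 6↦8, 7↦10, 8↦10, 9↦8, 10↦4]  zeros at y ∈ ∅
  x = 7: [0↦9, 1↦2, 2↦4, 3↦4, 4↦2, 5↦9, 6↦3, 7↦6, 8↦7, 9↦6, 10↦3]  zeros at y ∈ ∅
  x = 8: [0↦7, 1↦1, 2↦4, 3↦5, 4↦4, 5↦1, 6↦7, 7↦0, 8↦2, 9↦2, 10↦0]  zeros at y ∈ {7, 10}
  x = 9: [0↦3, 1↦9, 2↦2, 3↦4, 4↦4, 5↦2, 6↦9, 7↦3, 8↦6, 9↦7, 10↦6]  zeros at y ∈ ∅
  x = 10: [0↦8, 1↦4, 2↦9, 3↦1, 4↦2, 5↦1, 6↦9, 7↦4, 8↦8, 9↦10, 10↦10]  zeros at y ∈ ∅
Collecting zeros: affine points = {(0, 0), (0, 9), (1, 3), (1, 7), (2, 0), (3, 6), (4, 3), (4, 10), (5, 6), (5, 8), (8, 7), (8, 10)}.
Total count |C(F_11)_aff| = 12.


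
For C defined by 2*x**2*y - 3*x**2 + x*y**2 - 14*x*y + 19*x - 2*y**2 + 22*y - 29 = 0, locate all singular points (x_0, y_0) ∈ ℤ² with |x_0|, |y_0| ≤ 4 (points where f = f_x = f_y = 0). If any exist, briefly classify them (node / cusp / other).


Singular points: {(3, 1)}; classification: node.

Compute partial derivatives:
  f_x = 4*x*y - 6*x + y**2 - 14*y + 19.
  f_y = 2*x**2 + 2*x*y - 14*x - 4*y + 22.
Scan x_0 ∈ {−4, ..., 4}. For each x_0, f_y(x_0, y) is a polynomial in y; find its integer roots y ∈ {−4, ..., 4}, then test f_x and f at those candidates.
  x = -4: f_y(-4, y) = 110 - 12*y; no integer root y with |y| ≤ 4.
  x = -3: f_y(-3, y) = 82 - 10*y; no integer root y with |y| ≤ 4.
  x = -2: f_y(-2, y) = 58 - 8*y; no integer root y with |y| ≤ 4.
  x = -1: f_y(-1, y) = 38 - 6*y; no integer root y with |y| ≤ 4.
  x = 0: f_y(0, y) = 22 - 4*y; no integer root y with |y| ≤ 4.
  x = 1: f_y(1, y) = 10 - 2*y; no integer root y with |y| ≤ 4.
  x = 2: f_y(2, y) = 2; no integer root y with |y| ≤ 4.
  x = 3: f_y(3, y) = 2*y - 2; vanishes at y ∈ {1}. (3, 1): f_x = 0, f = 0 — SINGULAR.
  x = 4: f_y(4, y) = 4*y - 2; no integer root y with |y| ≤ 4.
Only singular point on the grid: (3, 1).
Classify: substitute x = 3 + u, y = 1 + v and expand: f = 2*u**2*v - u**2 + u*v**2 + v**2.
No constant or linear terms (consistent with a singular point). Quadratic part: -u**2 + v**2. Cubic part: 2*u**2*v + u*v**2.
The quadratic part v**2 - u**2 = (v − u)(v + u) splits into two distinct linear factors, so there are two distinct tangent lines y − 1 = ±(x − 3) — this is a node (ordinary double point).
Classification: node.


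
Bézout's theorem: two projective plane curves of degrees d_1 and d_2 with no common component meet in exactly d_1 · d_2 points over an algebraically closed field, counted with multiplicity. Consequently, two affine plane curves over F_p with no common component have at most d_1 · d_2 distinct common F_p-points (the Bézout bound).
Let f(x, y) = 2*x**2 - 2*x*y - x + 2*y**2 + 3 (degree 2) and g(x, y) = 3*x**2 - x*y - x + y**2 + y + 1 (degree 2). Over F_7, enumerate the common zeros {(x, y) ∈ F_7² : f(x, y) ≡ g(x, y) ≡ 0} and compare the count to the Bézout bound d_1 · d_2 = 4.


Common zeros: {(0, 4)}; count = 1; Bézout bound = 4.

deg(f) = 2, deg(g) = 2, so Bézout bound = 4.
Scan x ∈ F_7. For each x, list the y ∈ F_7 with f(x, y) ≡ 0 and those with g(x, y) ≡ 0 (mod 7); the common zeros in that column are the intersection.
  x = 0: f ≡ 0 at y ∈ {3, 4}; g ≡ 0 at y ∈ {2, 4}; common: {4}.
  x = 1: f ≡ 0 at y ∈ {4}; g ≡ 0 at y ∈ {2, 5}; common: ∅.
  x = 2: f ≡ 0 at y ∈ {1}; g ≡ 0 at y ∈ ∅; common: ∅.
  x = 3: f ≡ 0 at y ∈ {1, 2}; g ≡ 0 at y ∈ {3, 6}; common: ∅.
  x = 4: f ≡ 0 at y ∈ ∅; g ≡ 0 at y ∈ {4, 6}; common: ∅.
  x = 5: f ≡ 0 at y ∈ ∅; g ≡ 0 at y ∈ ∅; common: ∅.
  x = 6: f ≡ 0 at y ∈ ∅; g ≡ 0 at y ∈ ∅; common: ∅.
Collecting: common zeros = {(0, 4)}, so the count is 1.
Comparison with the Bézout bound: 1 ≤ 4 = deg(f)·deg(g), as expected for curves with no common component (the affine F_7-count falls short of the bound because intersections may lie at infinity, over extension fields, or carry multiplicity).


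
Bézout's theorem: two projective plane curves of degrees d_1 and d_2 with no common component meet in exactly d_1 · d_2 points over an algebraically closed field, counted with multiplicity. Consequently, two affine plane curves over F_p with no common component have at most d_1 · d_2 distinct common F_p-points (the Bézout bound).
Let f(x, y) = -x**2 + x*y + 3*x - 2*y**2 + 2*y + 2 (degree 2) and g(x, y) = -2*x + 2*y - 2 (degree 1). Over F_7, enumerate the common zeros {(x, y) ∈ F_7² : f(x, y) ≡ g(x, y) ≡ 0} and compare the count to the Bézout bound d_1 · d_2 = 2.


Common zeros: ∅; count = 0; Bézout bound = 2.

deg(f) = 2, deg(g) = 1, so Bézout bound = 2.
Scan x ∈ F_7. For each x, list the y ∈ F_7 with f(x, y) ≡ 0 and those with g(x, y) ≡ 0 (mod 7); the common zeros in that column are the intersection.
  x = 0: f ≡ 0 at y ∈ ∅; g ≡ 0 at y ∈ {1}; common: ∅.
  x = 1: f ≡ 0 at y ∈ ∅; g ≡ 0 at y ∈ {2}; common: ∅.
  x = 2: f ≡ 0 at y ∈ ∅; g ≡ 0 at y ∈ {3}; common: ∅.
  x = 3: f ≡ 0 at y ∈ ∅; g ≡ 0 at y ∈ {4}; common: ∅.
  x = 4: f ≡ 0 at y ∈ ∅; g ≡ 0 at y ∈ {5}; common: ∅.
  x = 5: f ≡ 0 at y ∈ ∅; g ≡ 0 at y ∈ {6}; common: ∅.
  x = 6: f ≡ 0 at y ∈ ∅; g ≡ 0 at y ∈ {0}; common: ∅.
Collecting: common zeros = ∅, so the count is 0.
Comparison with the Bézout bound: 0 ≤ 2 = deg(f)·deg(g), as expected for curves with no common component (the affine F_7-count falls short of the bound because intersections may lie at infinity, over extension fields, or carry multiplicity).


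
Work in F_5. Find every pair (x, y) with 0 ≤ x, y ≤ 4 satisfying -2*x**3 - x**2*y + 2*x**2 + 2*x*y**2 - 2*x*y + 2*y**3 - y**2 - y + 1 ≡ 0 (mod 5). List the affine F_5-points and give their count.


Affine F_5-points: {(1, 1), (3, 0), (4, 0), (4, 4)}; count = 4.

For each of the 25 pairs (x, y) ∈ F_5², evaluate f(x, y) mod 5. Record the zeros.
  x = 0: [0↦1, 1↦1, 2↦1, 3↦3, 4↦4]  zeros at y ∈ ∅
  x = 1: [0↦1, 1↦0, 2↦3, 3↦2, 4↦4]  zeros at y ∈ {1}
  x = 2: [0↦3, 1↦4, 2↦3, 3↦2, 4↦3]  zeros at y ∈ ∅
  x = 3: [0↦0, 1↦1, 2↦4, 3↦1, 4↦4]  zeros at y ∈ {0}
  x = 4: [0↦0, 1↦4, 2↦4, 3↦2, 4↦0]  zeros at y ∈ {0, 4}
Collecting zeros: affine points = {(1, 1), (3, 0), (4, 0), (4, 4)}.
Total count |C(F_5)_aff| = 4.


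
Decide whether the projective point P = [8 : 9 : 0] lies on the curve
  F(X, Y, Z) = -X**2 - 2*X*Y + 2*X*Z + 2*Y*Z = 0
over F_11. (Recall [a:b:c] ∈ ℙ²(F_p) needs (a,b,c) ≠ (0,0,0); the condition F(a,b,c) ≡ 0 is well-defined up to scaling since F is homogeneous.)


F(8,9,0) ≡ 1 (mod 11); P is NOT on the curve.

Evaluate F(8, 9, 0) term-by-term (mod 11).
  -X**2 ↦ -1·64·1·1 = -64
  -2*X*Y ↦ -2·8·9·1 = -144
  2*X*Z ↦ 2·8·1·0 = 0
  2*Y*Z ↦ 2·1·9·0 = 0
Sum: F(8, 9, 0) = (-64) + (-144) + (0) + (0) = -208.
Reducing mod 11: -208 ≡ 1 (mod 11).
Since F(a, b, c) ≡ 1 ≠ 0 (mod 11), P does NOT lie on the curve.


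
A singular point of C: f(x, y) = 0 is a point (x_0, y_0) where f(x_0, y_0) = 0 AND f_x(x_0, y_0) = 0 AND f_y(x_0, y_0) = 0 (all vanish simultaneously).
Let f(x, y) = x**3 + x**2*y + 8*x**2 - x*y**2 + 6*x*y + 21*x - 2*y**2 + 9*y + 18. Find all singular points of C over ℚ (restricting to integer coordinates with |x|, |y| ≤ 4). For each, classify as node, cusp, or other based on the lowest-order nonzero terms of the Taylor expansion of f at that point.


Singular points: {(-3, 0)}; classification: node.

Compute partial derivatives:
  f_x = 3*x**2 + 2*x*y + 16*x - y**2 + 6*y + 21.
  f_y = x**2 - 2*x*y + 6*x - 4*y + 9.
Scan x_0 ∈ {−4, ..., 4}. For each x_0, f_y(x_0, y) is a polynomial in y; find its integer roots y ∈ {−4, ..., 4}, then test f_x and f at those candidates.
  x = -4: f_y(-4, y) = 4*y + 1; no integer root y with |y| ≤ 4.
  x = -3: f_y(-3, y) = 2*y; vanishes at y ∈ {0}. (-3, 0): f_x = 0, f = 0 — SINGULAR.
  x = -2: f_y(-2, y) = 1; no integer root y with |y| ≤ 4.
  x = -1: f_y(-1, y) = 4 - 2*y; vanishes at y ∈ {2}. (-1, 2): f_x = 12 ≠ 0.
  x = 0: f_y(0, y) = 9 - 4*y; no integer root y with |y| ≤ 4.
  x = 1: f_y(1, y) = 16 - 6*y; no integer root y with |y| ≤ 4.
  x = 2: f_y(2, y) = 25 - 8*y; no integer root y with |y| ≤ 4.
  x = 3: f_y(3, y) = 36 - 10*y; no integer root y with |y| ≤ 4.
  x = 4: f_y(4, y) = 49 - 12*y; no integer root y with |y| ≤ 4.
Only singular point on the grid: (-3, 0).
Classify: substitute x = -3 + u, y = 0 + v and expand: f = u**3 + u**2*v - u**2 - u*v**2 + v**2.
No constant or linear terms (consistent with a singular point). Quadratic part: -u**2 + v**2. Cubic part: u**3 + u**2*v - u*v**2.
The quadratic part v**2 - u**2 = (v − u)(v + u) splits into two distinct linear factors, so there are two distinct tangent lines y − 0 = ±(x − -3) — this is a node (ordinary double point).
Classification: node.


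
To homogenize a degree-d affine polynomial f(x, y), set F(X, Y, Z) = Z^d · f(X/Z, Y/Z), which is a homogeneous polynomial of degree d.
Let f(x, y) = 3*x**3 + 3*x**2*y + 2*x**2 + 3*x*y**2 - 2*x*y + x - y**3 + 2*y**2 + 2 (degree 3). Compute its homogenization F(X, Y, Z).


F(X, Y, Z) = 3*X**3 + 3*X**2*Y + 2*X**2*Z + 3*X*Y**2 - 2*X*Y*Z + X*Z**2 - Y**3 + 2*Y**2*Z + 2*Z**3

deg(f) = 3.
Substitute x = X/Z, y = Y/Z into f, then multiply by Z^3.
  monomial 3·x^3·y^0 ↦ 3·X^3·Y^0·Z^0.
  monomial 3·x^2·y^1 ↦ 3·X^2·Y^1·Z^0.
  monomial 2·x^2·y^0 ↦ 2·X^2·Y^0·Z^1.
  monomial 3·x^1·y^2 ↦ 3·X^1·Y^2·Z^0.
  monomial -2·x^1·y^1 ↦ -2·X^1·Y^1·Z^1.
  monomial 1·x^1·y^0 ↦ 1·X^1·Y^0·Z^2.
  monomial -1·x^0·y^3 ↦ -1·X^0·Y^3·Z^0.
  monomial 2·x^0·y^2 ↦ 2·X^0·Y^2·Z^1.
  monomial 2·x^0·y^0 ↦ 2·X^0·Y^0·Z^3.
Collecting: F(X, Y, Z) = 3*X**3 + 3*X**2*Y + 2*X**2*Z + 3*X*Y**2 - 2*X*Y*Z + X*Z**2 - Y**3 + 2*Y**2*Z + 2*Z**3.


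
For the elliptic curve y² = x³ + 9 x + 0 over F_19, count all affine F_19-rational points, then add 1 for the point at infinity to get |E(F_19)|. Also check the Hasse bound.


Affine points = {(0, 0), (2, 8), (2, 11), (3, 4), (3, 15), (4, 9), (4, 10), (6, 2), (6, 17), (7, 8), (7, 11), (10, 8), (10, 11), (11, 9), (11, 10), (14, 1), (14, 18), (18, 3), (18, 16)}; affine count = 19; |E(F_19)| = 20.

Discriminant check: Δ ∝ 4a³ + 27b² = 4·9³ + 27·0² = 4·729 + 27·0 ≡ 9 (mod 19). Nonzero ⇒ E is nonsingular.
For each x ∈ F_19, compute rhs = x³ + 9·x + 0 mod 19, then count y ∈ F_19 with y² ≡ rhs.
  x = 0: rhs = 0, matching y values: 0 (1 points).
  x = 1: rhs = 10, matching y values: none (0 points).
  x = 2: rhs = 7, matching y values: 8, 11 (2 points).
  x = 3: rhs = 16, matching y values: 4, 15 (2 points).
  x = 4: rhs = 5, matching y values: 9, 10 (2 points).
  x = 5: rhs = 18, matching y values: none (0 points).
  x = 6: rhs = 4, matching y values: 2, 17 (2 points).
  x = 7: rhs = 7, matching y values: 8, 11 (2 points).
  x = 8: rhs = 14, matching y values: none (0 points).
  x = 9: rhs = 12, matching y values: none (0 points).
  x = 10: rhs = 7, matching y values: 8, 11 (2 points).
  x = 11: rhs = 5, matching y values: 9, 10 (2 points).
  x = 12: rhs = 12, matching y values: none (0 points).
  x = 13: rhs = 15, matching y values: none (0 points).
  x = 14: rhs = 1, matching y values: 1, 18 (2 points).
  x = 15: rhs = 14, matching y values: none (0 points).
  x = 16: rhs = 3, matching y values: none (0 points).
  x = 17: rhs = 12, matching y values: none (0 points).
  x = 18: rhs = 9, matching y values: 3, 16 (2 points).
Total affine count: 19.
Full point count |E(F_19)| = 19 + 1 = 20.
Hasse bound: |20 − (19+1)| = |0| = 0 ≤ 2√19 ≈ 8.7178 ✓.


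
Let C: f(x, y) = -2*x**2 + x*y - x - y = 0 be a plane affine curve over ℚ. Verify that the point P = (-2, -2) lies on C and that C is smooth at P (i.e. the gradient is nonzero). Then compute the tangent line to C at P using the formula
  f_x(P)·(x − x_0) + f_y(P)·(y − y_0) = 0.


Tangent line at P: 5*x - 3*y + 4 = 0.

Step 1: f(-2, -2) = 0, so P lies on C.
Step 2: partial derivatives
  f_x(x, y) = -4*x + y - 1, f_y(x, y) = x - 1.
  f_x(P) = 5, f_y(P) = -3 (gradient nonzero, so P is smooth).
Step 3: tangent line at P: 5·(x − -2) + -3·(y − -2) = 0.
Expanding: 5*x - 3*y + 4 = 0.


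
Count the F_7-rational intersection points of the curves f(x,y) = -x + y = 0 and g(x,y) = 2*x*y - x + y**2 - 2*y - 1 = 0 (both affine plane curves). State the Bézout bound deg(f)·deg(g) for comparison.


Common zeros: {(4, 4)}; count = 1; Bézout bound = 2.

deg(f) = 1, deg(g) = 2, so Bézout bound = 2.
Scan x ∈ F_7. For each x, list the y ∈ F_7 with f(x, y) ≡ 0 and those with g(x, y) ≡ 0 (mod 7); the common zeros in that column are the intersection.
  x = 0: f ≡ 0 at y ∈ {0}; g ≡ 0 at y ∈ {4, 5}; common: ∅.
  x = 1: f ≡ 0 at y ∈ {1}; g ≡ 0 at y ∈ {3, 4}; common: ∅.
  x = 2: f ≡ 0 at y ∈ {2}; g ≡ 0 at y ∈ {1, 4}; common: ∅.
  x = 3: f ≡ 0 at y ∈ {3}; g ≡ 0 at y ∈ {4, 6}; common: ∅.
  x = 4: f ≡ 0 at y ∈ {4}; g ≡ 0 at y ∈ {4}; common: {4}.
  x = 5: f ≡ 0 at y ∈ {5}; g ≡ 0 at y ∈ {2, 4}; common: ∅.
  x = 6: f ≡ 0 at y ∈ {6}; g ≡ 0 at y ∈ {0, 4}; common: ∅.
Collecting: common zeros = {(4, 4)}, so the count is 1.
Comparison with the Bézout bound: 1 ≤ 2 = deg(f)·deg(g), as expected for curves with no common component (the affine F_7-count falls short of the bound because intersections may lie at infinity, over extension fields, or carry multiplicity).


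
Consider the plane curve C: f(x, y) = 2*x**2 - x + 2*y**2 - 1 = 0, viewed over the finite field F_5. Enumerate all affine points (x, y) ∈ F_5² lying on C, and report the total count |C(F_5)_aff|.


Affine F_5-points: {(1, 0), (2, 0), (4, 2), (4, 3)}; count = 4.

For each of the 25 pairs (x, y) ∈ F_5², evaluate f(x, y) mod 5. Record the zeros.
  x = 0: [0↦4, 1↦1, 2↦2, 3↦2, 4↦1]  zeros at y ∈ ∅
  x = 1: [0↦0, 1↦2, 2↦3, 3↦3, 4↦2]  zeros at y ∈ {0}
  x = 2: [0↦0, 1↦2, 2↦3, 3↦3, 4↦2]  zeros at y ∈ {0}
  x = 3: [0↦4, 1↦1, 2↦2, 3↦2, 4↦1]  zeros at y ∈ ∅
  x = 4: [0↦2, 1↦4, 2↦0, 3↦0, 4↦4]  zeros at y ∈ {2, 3}
Collecting zeros: affine points = {(1, 0), (2, 0), (4, 2), (4, 3)}.
Total count |C(F_5)_aff| = 4.


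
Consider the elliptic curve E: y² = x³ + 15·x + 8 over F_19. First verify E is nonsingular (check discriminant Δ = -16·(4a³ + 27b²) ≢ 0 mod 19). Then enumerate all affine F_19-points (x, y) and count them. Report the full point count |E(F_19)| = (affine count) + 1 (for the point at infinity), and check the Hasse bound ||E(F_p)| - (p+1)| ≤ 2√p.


Affine points = {(1, 9), (1, 10), (3, 2), (3, 17), (7, 0), (9, 6), (9, 13), (12, 4), (12, 15), (13, 5), (13, 14), (14, 6), (14, 13), (15, 6), (15, 13), (18, 7), (18, 12)}; affine count = 17; |E(F_19)| = 18.

Discriminant check: Δ ∝ 4a³ + 27b² = 4·15³ + 27·8² = 4·3375 + 27·64 ≡ 9 (mod 19). Nonzero ⇒ E is nonsingular.
For each x ∈ F_19, compute rhs = x³ + 15·x + 8 mod 19, then count y ∈ F_19 with y² ≡ rhs.
  x = 0: rhs = 8, matching y values: none (0 points).
  x = 1: rhs = 5, matching y values: 9, 10 (2 points).
  x = 2: rhs = 8, matching y values: none (0 points).
  x = 3: rhs = 4, matching y values: 2, 17 (2 points).
  x = 4: rhs = 18, matching y values: none (0 points).
  x = 5: rhs = 18, matching y values: none (0 points).
  x = 6: rhs = 10, matching y values: none (0 points).
  x = 7: rhs = 0, matching y values: 0 (1 points).
  x = 8: rhs = 13, matching y values: none (0 points).
  x = 9: rhs = 17, matching y values: 6, 13 (2 points).
  x = 10: rhs = 18, matching y values: none (0 points).
  x = 11: rhs = 3, matching y values: none (0 points).
  x = 12: rhs = 16, matching y values: 4, 15 (2 points).
  x = 13: rhs = 6, matching y values: 5, 14 (2 points).
  x = 14: rhs = 17, matching y values: 6, 13 (2 points).
  x = 15: rhs = 17, matching y values: 6, 13 (2 points).
  x = 16: rhs = 12, matching y values: none (0 points).
  x = 17: rhs = 8, matching y values: none (0 points).
  x = 18: rhs = 11, matching y values: 7, 12 (2 points).
Total affine count: 17.
Full point count |E(F_19)| = 17 + 1 = 18.
Hasse bound: |18 − (19+1)| = |-2| = 2 ≤ 2√19 ≈ 8.7178 ✓.


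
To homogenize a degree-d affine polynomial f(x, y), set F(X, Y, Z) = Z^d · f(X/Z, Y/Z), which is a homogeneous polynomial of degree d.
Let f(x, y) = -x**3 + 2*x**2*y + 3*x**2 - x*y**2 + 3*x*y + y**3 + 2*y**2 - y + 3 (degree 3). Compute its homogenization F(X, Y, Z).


F(X, Y, Z) = -X**3 + 2*X**2*Y + 3*X**2*Z - X*Y**2 + 3*X*Y*Z + Y**3 + 2*Y**2*Z - Y*Z**2 + 3*Z**3

deg(f) = 3.
Substitute x = X/Z, y = Y/Z into f, then multiply by Z^3.
  monomial -1·x^3·y^0 ↦ -1·X^3·Y^0·Z^0.
  monomial 2·x^2·y^1 ↦ 2·X^2·Y^1·Z^0.
  monomial 3·x^2·y^0 ↦ 3·X^2·Y^0·Z^1.
  monomial -1·x^1·y^2 ↦ -1·X^1·Y^2·Z^0.
  monomial 3·x^1·y^1 ↦ 3·X^1·Y^1·Z^1.
  monomial 1·x^0·y^3 ↦ 1·X^0·Y^3·Z^0.
  monomial 2·x^0·y^2 ↦ 2·X^0·Y^2·Z^1.
  monomial -1·x^0·y^1 ↦ -1·X^0·Y^1·Z^2.
  monomial 3·x^0·y^0 ↦ 3·X^0·Y^0·Z^3.
Collecting: F(X, Y, Z) = -X**3 + 2*X**2*Y + 3*X**2*Z - X*Y**2 + 3*X*Y*Z + Y**3 + 2*Y**2*Z - Y*Z**2 + 3*Z**3.


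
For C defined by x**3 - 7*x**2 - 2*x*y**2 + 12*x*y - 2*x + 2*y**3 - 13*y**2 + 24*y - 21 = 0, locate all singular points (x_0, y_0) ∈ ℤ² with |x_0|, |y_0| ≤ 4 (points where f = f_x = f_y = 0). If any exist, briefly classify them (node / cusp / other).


Singular points: {(2, 3)}; classification: node.

Compute partial derivatives:
  f_x = 3*x**2 - 14*x - 2*y**2 + 12*y - 2.
  f_y = -4*x*y + 12*x + 6*y**2 - 26*y + 24.
Scan x_0 ∈ {−4, ..., 4}. For each x_0, f_y(x_0, y) is a polynomial in y; find its integer roots y ∈ {−4, ..., 4}, then test f_x and f at those candidates.
  x = -4: f_y(-4, y) = 6*y**2 - 10*y - 24; vanishes at y ∈ {3}. (-4, 3): f_x = 120 ≠ 0.
  x = -3: f_y(-3, y) = 6*y**2 - 14*y - 12; vanishes at y ∈ {3}. (-3, 3): f_x = 85 ≠ 0.
  x = -2: f_y(-2, y) = 6*y**2 - 18*y; vanishes at y ∈ {0, 3}. (-2, 0): f_x = 38 ≠ 0; (-2, 3): f_x = 56 ≠ 0.
  x = -1: f_y(-1, y) = 6*y**2 - 22*y + 12; vanishes at y ∈ {3}. (-1, 3): f_x = 33 ≠ 0.
  x = 0: f_y(0, y) = 6*y**2 - 26*y + 24; vanishes at y ∈ {3}. (0, 3): f_x = 16 ≠ 0.
  x = 1: f_y(1, y) = 6*y**2 - 30*y + 36; vanishes at y ∈ {2, 3}. (1, 2): f_x = 3 ≠ 0; (1, 3): f_x = 5 ≠ 0.
  x = 2: f_y(2, y) = 6*y**2 - 34*y + 48; vanishes at y ∈ {3}. (2, 3): f_x = 0, f = 0 — SINGULAR.
  x = 3: f_y(3, y) = 6*y**2 - 38*y + 60; vanishes at y ∈ {3}. (3, 3): f_x = 1 ≠ 0.
  x = 4: f_y(4, y) = 6*y**2 - 42*y + 72; vanishes at y ∈ {3, 4}. (4, 3): f_x = 8 ≠ 0; (4, 4): f_x = 6 ≠ 0.
Only singular point on the grid: (2, 3).
Classify: substitute x = 2 + u, y = 3 + v and expand: f = u**3 - u**2 - 2*u*v**2 + 2*v**3 + v**2.
No constant or linear terms (consistent with a singular point). Quadratic part: -u**2 + v**2. Cubic part: u**3 - 2*u*v**2 + 2*v**3.
The quadratic part v**2 - u**2 = (v − u)(v + u) splits into two distinct linear factors, so there are two distinct tangent lines y − 3 = ±(x − 2) — this is a node (ordinary double point).
Classification: node.


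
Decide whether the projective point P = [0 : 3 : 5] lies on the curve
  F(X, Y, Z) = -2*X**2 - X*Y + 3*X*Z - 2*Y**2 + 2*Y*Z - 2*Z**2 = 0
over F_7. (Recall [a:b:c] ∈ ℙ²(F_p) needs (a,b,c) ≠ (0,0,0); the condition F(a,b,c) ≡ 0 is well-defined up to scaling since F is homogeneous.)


F(0,3,5) ≡ 4 (mod 7); P is NOT on the curve.

Evaluate F(0, 3, 5) term-by-term (mod 7).
  -2*X**2 ↦ -2·0·1·1 = 0
  -X*Y ↦ -1·0·3·1 = 0
  3*X*Z ↦ 3·0·1·5 = 0
  -2*Y**2 ↦ -2·1·9·1 = -18
  2*Y*Z ↦ 2·1·3·5 = 30
  -2*Z**2 ↦ -2·1·1·25 = -50
Sum: F(0, 3, 5) = (0) + (0) + (0) + (-18) + (30) + (-50) = -38.
Reducing mod 7: -38 ≡ 4 (mod 7).
Since F(a, b, c) ≡ 4 ≠ 0 (mod 7), P does NOT lie on the curve.


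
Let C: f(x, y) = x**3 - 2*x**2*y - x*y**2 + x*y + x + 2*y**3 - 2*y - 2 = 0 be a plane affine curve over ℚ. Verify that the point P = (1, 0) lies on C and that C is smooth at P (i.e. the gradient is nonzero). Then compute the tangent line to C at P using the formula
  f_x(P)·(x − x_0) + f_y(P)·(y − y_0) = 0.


Tangent line at P: 4*x - 3*y - 4 = 0.

Step 1: f(1, 0) = 0, so P lies on C.
Step 2: partial derivatives
  f_x(x, y) = 3*x**2 - 4*x*y - y**2 + y + 1, f_y(x, y) = -2*x**2 - 2*x*y + x + 6*y**2 - 2.
  f_x(P) = 4, f_y(P) = -3 (gradient nonzero, so P is smooth).
Step 3: tangent line at P: 4·(x − 1) + -3·(y − 0) = 0.
Expanding: 4*x - 3*y - 4 = 0.


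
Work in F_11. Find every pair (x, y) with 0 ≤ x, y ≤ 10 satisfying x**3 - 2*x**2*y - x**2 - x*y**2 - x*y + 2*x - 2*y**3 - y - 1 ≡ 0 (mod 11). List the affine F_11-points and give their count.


Affine F_11-points: {(3, 6), (3, 10), (4, 0), (5, 8), (6, 3), (6, 7), (6, 9), (7, 8), (8, 4), (8, 10), (10, 10)}; count = 11.

For each of the 121 pairs (x, y) ∈ F_11², evaluate f(x, y) mod 11. Record the zeros.
  x = 0: [0↦10, 1↦7, 2↦3, 3↦8, 4↦10, 5↦8, 6↦1, 7↦10, 8↦1, 9↦6, 10↦2]  zeros at y ∈ ∅
  x = 1: [0↦1, 1↦5, 2↦6, 3↦3, 4↦6, 5↦3, 6↦4, 7↦8, 8↦3, 9↦10, 10↦6]  zeros at y ∈ ∅
  x = 2: [0↦7, 1↦3, 2↦5, 3↦1, 4↦1, 5↦4, 6↦9, 7↦4, 8↦10, 9↦4, 10↦7]  zeros at y ∈ ∅
  x = 3: [0↦1, 1↦7, 2↦6, 3↦8, 4↦1, 5↦6, 6↦0, 7↦4, 8↦6, 9↦5, 10↦0]  zeros at y ∈ {6, 10}
  x = 4: [0↦0, 1↦1, 2↦4, 3↦8, 4↦1, 5↦4, 6↦5, 7↦3, 8↦8, 9↦8, 10↦2]  zeros at y ∈ {0}
  x = 5: [0↦10, 1↦2, 2↦5, 3↦7, 4↦7, 5↦4, 6↦8, 7↦7, 8↦0, 9↦8, 10↦8]  zeros at y ∈ {8}
  x = 6: [0↦4, 1↦5, 2↦4, 3↦0, 4↦3, 5↦1, 6↦4, 7↦0, 8↦10, 9↦0, 10↦2]  zeros at y ∈ {3, 7, 9}
  x = 7: [0↦10, 1↦5, 2↦7, 3↦4, 4↦6, 5↦1, 6↦10, 7↦10, 8↦0, 9↦1, 10↦1]  zeros at y ∈ {8}
  x = 8: [0↦1, 1↦8, 2↦9, 3↦3, 4↦0, 5↦10, 6↦10, 7↦10, 8↦9, 9↦6, 10↦0]  zeros at y ∈ {4, 10}
  x = 9: [0↦5, 1↦9, 2↦5, 3↦3, 4↦2, 5↦1, 6↦10, 7↦6, 8↦10, 9↦10, 10↦5]  zeros at y ∈ ∅
  x = 10: [0↦6, 1↦3, 2↦1, 3↦10, 4↦7, 5↦2, 6↦5, 7↦4, 8↦9, 9↦8, 10↦0]  zeros at y ∈ {10}
Collecting zeros: affine points = {(3, 6), (3, 10), (4, 0), (5, 8), (6, 3), (6, 7), (6, 9), (7, 8), (8, 4), (8, 10), (10, 10)}.
Total count |C(F_11)_aff| = 11.


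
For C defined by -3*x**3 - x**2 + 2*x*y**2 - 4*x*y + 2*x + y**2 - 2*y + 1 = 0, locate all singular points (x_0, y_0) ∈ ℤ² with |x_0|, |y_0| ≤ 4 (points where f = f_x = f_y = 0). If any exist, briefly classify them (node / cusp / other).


Singular points: {(0, 1)}; classification: node.

Compute partial derivatives:
  f_x = -9*x**2 - 2*x + 2*y**2 - 4*y + 2.
  f_y = 4*x*y - 4*x + 2*y - 2.
Scan x_0 ∈ {−4, ..., 4}. For each x_0, f_y(x_0, y) is a polynomial in y; find its integer roots y ∈ {−4, ..., 4}, then test f_x and f at those candidates.
  x = -4: f_y(-4, y) = 14 - 14*y; vanishes at y ∈ {1}. (-4, 1): f_x = -136 ≠ 0.
  x = -3: f_y(-3, y) = 10 - 10*y; vanishes at y ∈ {1}. (-3, 1): f_x = -75 ≠ 0.
  x = -2: f_y(-2, y) = 6 - 6*y; vanishes at y ∈ {1}. (-2, 1): f_x = -32 ≠ 0.
  x = -1: f_y(-1, y) = 2 - 2*y; vanishes at y ∈ {1}. (-1, 1): f_x = -7 ≠ 0.
  x = 0: f_y(0, y) = 2*y - 2; vanishes at y ∈ {1}. (0, 1): f_x = 0, f = 0 — SINGULAR.
  x = 1: f_y(1, y) = 6*y - 6; vanishes at y ∈ {1}. (1, 1): f_x = -11 ≠ 0.
  x = 2: f_y(2, y) = 10*y - 10; vanishes at y ∈ {1}. (2, 1): f_x = -40 ≠ 0.
  x = 3: f_y(3, y) = 14*y - 14; vanishes at y ∈ {1}. (3, 1): f_x = -87 ≠ 0.
  x = 4: f_y(4, y) = 18*y - 18; vanishes at y ∈ {1}. (4, 1): f_x = -152 ≠ 0.
Only singular point on the grid: (0, 1).
Classify: substitute x = 0 + u, y = 1 + v and expand: f = -3*u**3 - u**2 + 2*u*v**2 + v**2.
No constant or linear terms (consistent with a singular point). Quadratic part: -u**2 + v**2. Cubic part: -3*u**3 + 2*u*v**2.
The quadratic part v**2 - u**2 = (v − u)(v + u) splits into two distinct linear factors, so there are two distinct tangent lines y − 1 = ±(x − 0) — this is a node (ordinary double point).
Classification: node.


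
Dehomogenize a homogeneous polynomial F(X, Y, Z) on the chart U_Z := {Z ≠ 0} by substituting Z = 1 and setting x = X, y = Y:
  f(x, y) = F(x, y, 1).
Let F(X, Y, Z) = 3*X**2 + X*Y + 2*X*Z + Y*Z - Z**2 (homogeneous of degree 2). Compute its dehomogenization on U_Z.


f(x, y) = 3*x**2 + x*y + 2*x + y - 1

On U_Z we set Z = 1. Each monomial c·X^i·Y^j·Z^k in F becomes c·x^i·y^j·1^k = c·x^i·y^j.
Substituting Z = 1: F(X, Y, 1) = 3*x**2 + x*y + 2*x + y - 1.
Note: deg(f) ≤ deg(F) = 2; strict inequality happens when F is divisible by Z (lost terms).


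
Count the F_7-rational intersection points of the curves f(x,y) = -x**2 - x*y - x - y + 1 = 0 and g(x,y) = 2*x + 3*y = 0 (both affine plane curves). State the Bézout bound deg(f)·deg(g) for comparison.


Common zeros: ∅; count = 0; Bézout bound = 2.

deg(f) = 2, deg(g) = 1, so Bézout bound = 2.
Scan x ∈ F_7. For each x, list the y ∈ F_7 with f(x, y) ≡ 0 and those with g(x, y) ≡ 0 (mod 7); the common zeros in that column are the intersection.
  x = 0: f ≡ 0 at y ∈ {1}; g ≡ 0 at y ∈ {0}; common: ∅.
  x = 1: f ≡ 0 at y ∈ {3}; g ≡ 0 at y ∈ {4}; common: ∅.
  x = 2: f ≡ 0 at y ∈ {3}; g ≡ 0 at y ∈ {1}; common: ∅.
  x = 3: f ≡ 0 at y ∈ {6}; g ≡ 0 at y ∈ {5}; common: ∅.
  x = 4: f ≡ 0 at y ∈ {6}; g ≡ 0 at y ∈ {2}; common: ∅.
  x = 5: f ≡ 0 at y ∈ {1}; g ≡ 0 at y ∈ {6}; common: ∅.
  x = 6: f ≡ 0 at y ∈ ∅; g ≡ 0 at y ∈ {3}; common: ∅.
Collecting: common zeros = ∅, so the count is 0.
Comparison with the Bézout bound: 0 ≤ 2 = deg(f)·deg(g), as expected for curves with no common component (the affine F_7-count falls short of the bound because intersections may lie at infinity, over extension fields, or carry multiplicity).


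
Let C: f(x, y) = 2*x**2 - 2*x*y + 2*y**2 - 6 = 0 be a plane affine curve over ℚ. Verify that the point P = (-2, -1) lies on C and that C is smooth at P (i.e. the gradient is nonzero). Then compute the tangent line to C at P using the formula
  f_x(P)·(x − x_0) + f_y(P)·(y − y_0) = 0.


Tangent line at P: -6*x - 12 = 0.

Step 1: f(-2, -1) = 0, so P lies on C.
Step 2: partial derivatives
  f_x(x, y) = 4*x - 2*y, f_y(x, y) = -2*x + 4*y.
  f_x(P) = -6, f_y(P) = 0 (gradient nonzero, so P is smooth).
Step 3: tangent line at P: -6·(x − -2) + 0·(y − -1) = 0.
Expanding: -6*x - 12 = 0.


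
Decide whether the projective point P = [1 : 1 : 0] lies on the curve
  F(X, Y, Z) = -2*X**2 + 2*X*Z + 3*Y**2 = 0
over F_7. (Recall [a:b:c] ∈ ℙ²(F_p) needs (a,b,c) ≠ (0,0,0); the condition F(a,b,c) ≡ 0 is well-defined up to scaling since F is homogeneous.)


F(1,1,0) ≡ 1 (mod 7); P is NOT on the curve.

Evaluate F(1, 1, 0) term-by-term (mod 7).
  -2*X**2 ↦ -2·1·1·1 = -2
  2*X*Z ↦ 2·1·1·0 = 0
  3*Y**2 ↦ 3·1·1·1 = 3
Sum: F(1, 1, 0) = (-2) + (0) + (3) = 1.
Reducing mod 7: 1 ≡ 1 (mod 7).
Since F(a, b, c) ≡ 1 ≠ 0 (mod 7), P does NOT lie on the curve.


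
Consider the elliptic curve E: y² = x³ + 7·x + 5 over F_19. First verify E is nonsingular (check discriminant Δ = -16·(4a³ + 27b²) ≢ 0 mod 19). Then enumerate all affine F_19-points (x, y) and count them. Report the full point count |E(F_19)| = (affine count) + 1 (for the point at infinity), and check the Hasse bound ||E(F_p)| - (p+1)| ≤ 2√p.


Affine points = {(0, 9), (0, 10), (6, 4), (6, 15), (7, 6), (7, 13), (10, 7), (10, 12), (11, 8), (11, 11), (14, 4), (14, 15), (18, 4), (18, 15)}; affine count = 14; |E(F_19)| = 15.

Discriminant check: Δ ∝ 4a³ + 27b² = 4·7³ + 27·5² = 4·343 + 27·25 ≡ 14 (mod 19). Nonzero ⇒ E is nonsingular.
For each x ∈ F_19, compute rhs = x³ + 7·x + 5 mod 19, then count y ∈ F_19 with y² ≡ rhs.
  x = 0: rhs = 5, matching y values: 9, 10 (2 points).
  x = 1: rhs = 13, matching y values: none (0 points).
  x = 2: rhs = 8, matching y values: none (0 points).
  x = 3: rhs = 15, matching y values: none (0 points).
  x = 4: rhs = 2, matching y values: none (0 points).
  x = 5: rhs = 13, matching y values: none (0 points).
  x = 6: rhs = 16, matching y values: 4, 15 (2 points).
  x = 7: rhs = 17, matching y values: 6, 13 (2 points).
  x = 8: rhs = 3, matching y values: none (0 points).
  x = 9: rhs = 18, matching y values: none (0 points).
  x = 10: rhs = 11, matching y values: 7, 12 (2 points).
  x = 11: rhs = 7, matching y values: 8, 11 (2 points).
  x = 12: rhs = 12, matching y values: none (0 points).
  x = 13: rhs = 13, matching y values: none (0 points).
  x = 14: rhs = 16, matching y values: 4, 15 (2 points).
  x = 15: rhs = 8, matching y values: none (0 points).
  x = 16: rhs = 14, matching y values: none (0 points).
  x = 17: rhs = 2, matching y values: none (0 points).
  x = 18: rhs = 16, matching y values: 4, 15 (2 points).
Total affine count: 14.
Full point count |E(F_19)| = 14 + 1 = 15.
Hasse bound: |15 − (19+1)| = |-5| = 5 ≤ 2√19 ≈ 8.7178 ✓.


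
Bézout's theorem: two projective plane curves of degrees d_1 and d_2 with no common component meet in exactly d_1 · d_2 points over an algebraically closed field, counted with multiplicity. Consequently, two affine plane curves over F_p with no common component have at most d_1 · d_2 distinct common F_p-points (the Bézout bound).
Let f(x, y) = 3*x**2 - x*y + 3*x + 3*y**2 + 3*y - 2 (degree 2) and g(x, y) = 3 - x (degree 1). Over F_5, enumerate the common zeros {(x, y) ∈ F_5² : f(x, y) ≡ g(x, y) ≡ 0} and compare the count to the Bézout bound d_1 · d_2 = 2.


Common zeros: ∅; count = 0; Bézout bound = 2.

deg(f) = 2, deg(g) = 1, so Bézout bound = 2.
Scan x ∈ F_5. For each x, list the y ∈ F_5 with f(x, y) ≡ 0 and those with g(x, y) ≡ 0 (mod 5); the common zeros in that column are the intersection.
  x = 0: f ≡ 0 at y ∈ ∅; g ≡ 0 at y ∈ ∅; common: ∅.
  x = 1: f ≡ 0 at y ∈ {2, 4}; g ≡ 0 at y ∈ ∅; common: ∅.
  x = 2: f ≡ 0 at y ∈ {1, 2}; g ≡ 0 at y ∈ ∅; common: ∅.
  x = 3: f ≡ 0 at y ∈ ∅; g ≡ 0 at y ∈ {0, 1, 2, 3, 4}; common: ∅.
  x = 4: f ≡ 0 at y ∈ {1}; g ≡ 0 at y ∈ ∅; common: ∅.
Collecting: common zeros = ∅, so the count is 0.
Comparison with the Bézout bound: 0 ≤ 2 = deg(f)·deg(g), as expected for curves with no common component (the affine F_5-count falls short of the bound because intersections may lie at infinity, over extension fields, or carry multiplicity).


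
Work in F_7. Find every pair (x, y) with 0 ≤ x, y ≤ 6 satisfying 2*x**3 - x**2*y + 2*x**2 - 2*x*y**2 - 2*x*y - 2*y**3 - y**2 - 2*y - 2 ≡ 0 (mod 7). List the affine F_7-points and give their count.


Affine F_7-points: {(0, 1), (0, 4), (0, 5), (3, 0), (3, 3), (3, 4), (5, 4)}; count = 7.

For each of the 49 pairs (x, y) ∈ F_7², evaluate f(x, y) mod 7. Record the zeros.
  x = 0: [0↦5, 1↦0, 2↦2, 3↦6, 4↦0, 5↦0, 6↦1]  zeros at y ∈ {1, 4, 5}
  x = 1: [0↦2, 1↦6, 2↦6, 3↦4, 4↦2, 5↦2, 6↦6]  zeros at y ∈ ∅
  x = 2: [0↦1, 1↦5, 2↦1, 3↦5, 4↦5, 5↦3, 6↦1]  zeros at y ∈ ∅
  x = 3: [0↦0, 1↦2, 2↦6, 3↦0, 4↦0, 5↦1, 6↦5]  zeros at y ∈ {0, 3, 4}
  x = 4: [0↦4, 1↦2, 2↦5, 3↦1, 4↦6, 5↦1, 6↦2]  zeros at y ∈ ∅
  x = 5: [0↦4, 1↦3, 2↦3, 3↦6, 4↦0, 5↦1, 6↦4]  zeros at y ∈ {4}
  x = 6: [0↦5, 1↦3, 2↦5, 3↦6, 4↦1, 5↦6, 6↦2]  zeros at y ∈ ∅
Collecting zeros: affine points = {(0, 1), (0, 4), (0, 5), (3, 0), (3, 3), (3, 4), (5, 4)}.
Total count |C(F_7)_aff| = 7.


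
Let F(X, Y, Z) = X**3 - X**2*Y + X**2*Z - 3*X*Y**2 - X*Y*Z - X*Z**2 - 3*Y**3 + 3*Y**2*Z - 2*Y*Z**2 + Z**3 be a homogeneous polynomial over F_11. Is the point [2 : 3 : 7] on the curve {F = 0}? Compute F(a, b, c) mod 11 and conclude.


F(2,3,7) ≡ 9 (mod 11); P is NOT on the curve.

Evaluate F(2, 3, 7) term-by-term (mod 11).
  X**3 ↦ 1·8·1·1 = 8
  -X**2*Y ↦ -1·4·3·1 = -12
  X**2*Z ↦ 1·4·1·7 = 28
  -3*X*Y**2 ↦ -3·2·9·1 = -54
  -X*Y*Z ↦ -1·2·3·7 = -42
  -X*Z**2 ↦ -1·2·1·49 = -98
  -3*Y**3 ↦ -3·1·27·1 = -81
  3*Y**2*Z ↦ 3·1·9·7 = 189
  -2*Y*Z**2 ↦ -2·1·3·49 = -294
  Z**3 ↦ 1·1·1·343 = 343
Sum: F(2, 3, 7) = (8) + (-12) + (28) + (-54) + (-42) + (-98) + (-81) + (189) + (-294) + (343) = -13.
Reducing mod 11: -13 ≡ 9 (mod 11).
Since F(a, b, c) ≡ 9 ≠ 0 (mod 11), P does NOT lie on the curve.
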